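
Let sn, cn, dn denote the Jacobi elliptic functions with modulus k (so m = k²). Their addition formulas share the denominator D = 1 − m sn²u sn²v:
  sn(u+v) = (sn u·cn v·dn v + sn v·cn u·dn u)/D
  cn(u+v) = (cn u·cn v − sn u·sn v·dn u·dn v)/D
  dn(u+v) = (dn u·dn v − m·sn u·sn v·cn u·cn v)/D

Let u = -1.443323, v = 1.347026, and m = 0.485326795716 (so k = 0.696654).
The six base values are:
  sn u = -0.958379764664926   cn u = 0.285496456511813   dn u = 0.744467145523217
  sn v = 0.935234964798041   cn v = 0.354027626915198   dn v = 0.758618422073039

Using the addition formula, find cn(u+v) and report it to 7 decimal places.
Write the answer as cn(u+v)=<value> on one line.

m = k² = 0.485326795716
D = 1 − m·sn²u·sn²v = 0.6101019968287228
cn(u+v) = (cn u·cn v − sn u·sn v·dn u·dn v)/D = 0.6072796366671143/0.6101019968287228 = 0.9953739535745188

cn(u+v)=0.9953740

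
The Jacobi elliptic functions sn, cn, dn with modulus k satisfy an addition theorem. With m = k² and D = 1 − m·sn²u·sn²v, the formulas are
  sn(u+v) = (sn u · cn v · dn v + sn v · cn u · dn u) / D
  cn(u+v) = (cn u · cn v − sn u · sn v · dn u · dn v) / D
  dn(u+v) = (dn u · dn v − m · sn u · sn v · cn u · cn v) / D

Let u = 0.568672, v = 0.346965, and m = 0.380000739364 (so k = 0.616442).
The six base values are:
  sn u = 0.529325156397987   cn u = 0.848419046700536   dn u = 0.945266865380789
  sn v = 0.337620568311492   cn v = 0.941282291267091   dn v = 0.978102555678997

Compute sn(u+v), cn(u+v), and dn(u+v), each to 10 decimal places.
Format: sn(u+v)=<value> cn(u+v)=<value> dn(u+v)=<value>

sn(u+v)=0.7674134565 cn(u+v)=0.6411525457 dn(u+v)=0.8810270527

m = k² = 0.380000739364
D = 1 − m·sn²u·sn²v = 0.9878636720423225
sn(u+v) = (sn u·cn v·dn v + sn v·cn u·dn u)/D = 0.7580998751057787/0.9878636720423225 = 0.7674134564929116
cn(u+v) = (cn u·cn v − sn u·sn v·dn u·dn v)/D = 0.6333713080851894/0.9878636720423225 = 0.6411525456500989
dn(u+v) = (dn u·dn v − m·sn u·sn v·cn u·cn v)/D = 0.8703346194284116/0.9878636720423225 = 0.8810270526793138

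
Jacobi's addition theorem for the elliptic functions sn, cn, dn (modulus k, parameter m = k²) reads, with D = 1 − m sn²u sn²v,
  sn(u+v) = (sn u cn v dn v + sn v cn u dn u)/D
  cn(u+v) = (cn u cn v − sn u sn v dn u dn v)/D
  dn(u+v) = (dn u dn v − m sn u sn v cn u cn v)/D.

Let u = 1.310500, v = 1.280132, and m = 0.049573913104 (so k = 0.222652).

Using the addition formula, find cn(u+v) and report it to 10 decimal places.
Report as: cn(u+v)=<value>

cn(u+v)=-0.8312570981

sn u = 0.9628410681206284, cn u = 0.2700686533834083, dn u = 0.9767506658508321
sn v = 0.954406106371724, cn v = 0.2985112797204915, dn v = 0.9771609733977144
m = k² = 0.049573913104
D = 1 − m·sn²u·sn²v = 0.9581371461187884
cn(u+v) = (cn u·cn v − sn u·sn v·dn u·dn v)/D = -0.7964583037064739/0.9581371461187884 = -0.8312570981437872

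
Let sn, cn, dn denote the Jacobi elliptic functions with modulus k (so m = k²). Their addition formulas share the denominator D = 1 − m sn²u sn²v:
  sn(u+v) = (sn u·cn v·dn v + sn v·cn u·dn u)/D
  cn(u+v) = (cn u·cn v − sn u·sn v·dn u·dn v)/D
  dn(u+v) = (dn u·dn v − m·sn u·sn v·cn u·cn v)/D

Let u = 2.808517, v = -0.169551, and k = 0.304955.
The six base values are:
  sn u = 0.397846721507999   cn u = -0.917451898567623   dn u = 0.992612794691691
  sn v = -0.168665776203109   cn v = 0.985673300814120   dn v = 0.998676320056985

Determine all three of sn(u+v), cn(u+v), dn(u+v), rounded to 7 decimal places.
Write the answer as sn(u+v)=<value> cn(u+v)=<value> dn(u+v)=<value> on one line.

sn(u+v)=0.5454558 cn(u+v)=-0.8381396 dn(u+v)=0.9860685

m = k² = 0.092997552025
D = 1 − m·sn²u·sn²v = 0.9995812478763889
sn(u+v) = (sn u·cn v·dn v + sn v·cn u·dn u)/D = 0.545227434467943/0.9995812478763889 = 0.5454558452614823
cn(u+v) = (cn u·cn v − sn u·sn v·dn u·dn v)/D = -0.8377885865835269/0.9995812478763889 = -0.8381395593038679
dn(u+v) = (dn u·dn v − m·sn u·sn v·cn u·cn v)/D = 0.9856556264640848/0.9995812478763889 = 0.9860685447612297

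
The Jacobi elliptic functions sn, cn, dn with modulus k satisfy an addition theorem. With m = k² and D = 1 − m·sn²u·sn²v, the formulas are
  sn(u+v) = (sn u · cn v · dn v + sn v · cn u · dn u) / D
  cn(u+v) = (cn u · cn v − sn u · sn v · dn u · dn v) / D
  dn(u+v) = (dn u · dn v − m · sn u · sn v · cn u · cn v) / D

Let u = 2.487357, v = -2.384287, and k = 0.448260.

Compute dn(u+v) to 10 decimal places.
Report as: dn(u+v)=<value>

dn(u+v)=0.9989366414

sn u = 0.7284508480797243, cn u = -0.6850980673830065, dn u = 0.9451849805529258
sn v = -0.7913104586799943, cn v = -0.6114145549327862, dn v = 0.9349752996328877
m = k² = 0.2009370276
D = 1 − m·sn²u·sn²v = 0.9332341639460203
dn(u+v) = (dn u·dn v − m·sn u·sn v·cn u·cn v)/D = 0.93224180134622/0.9332341639460203 = 0.998936641372403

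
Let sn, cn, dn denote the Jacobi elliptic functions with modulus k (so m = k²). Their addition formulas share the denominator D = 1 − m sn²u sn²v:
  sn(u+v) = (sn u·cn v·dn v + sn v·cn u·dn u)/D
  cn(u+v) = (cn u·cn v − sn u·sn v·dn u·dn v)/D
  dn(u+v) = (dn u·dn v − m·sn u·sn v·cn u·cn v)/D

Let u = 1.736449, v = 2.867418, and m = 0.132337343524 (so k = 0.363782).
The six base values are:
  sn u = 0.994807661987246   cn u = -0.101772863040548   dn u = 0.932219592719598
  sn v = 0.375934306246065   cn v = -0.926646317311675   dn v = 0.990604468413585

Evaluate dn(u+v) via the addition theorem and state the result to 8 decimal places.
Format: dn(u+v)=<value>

m = k² = 0.132337343524
D = 1 − m·sn²u·sn²v = 0.9814909309922452
dn(u+v) = (dn u·dn v − m·sn u·sn v·cn u·cn v)/D = 0.9187934460731022/0.9814909309922452 = 0.9361201586898429

dn(u+v)=0.93612016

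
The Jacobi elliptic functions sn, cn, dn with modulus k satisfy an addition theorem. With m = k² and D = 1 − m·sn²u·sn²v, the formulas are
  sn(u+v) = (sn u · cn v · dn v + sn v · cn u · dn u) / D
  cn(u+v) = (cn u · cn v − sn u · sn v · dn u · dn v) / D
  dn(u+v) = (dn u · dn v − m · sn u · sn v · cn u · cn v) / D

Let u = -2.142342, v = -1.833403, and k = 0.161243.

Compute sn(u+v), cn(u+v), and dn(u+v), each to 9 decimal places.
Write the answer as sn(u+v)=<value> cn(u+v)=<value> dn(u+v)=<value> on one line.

sn(u+v)=0.725242761 cn(u+v)=-0.688493237 dn(u+v)=0.993138944

sn u = -0.8501367168386034, cn u = -0.5265620216867907, dn u = 0.9905601742919937
sn v = -0.9691564304607826, cn v = -0.2464463700209727, dn v = 0.9877144242584975
m = k² = 0.025999305049
D = 1 − m·sn²u·sn²v = 0.9823507176897768
sn(u+v) = (sn u·cn v·dn v + sn v·cn u·dn u)/D = 0.7124427470789841/0.9823507176897768 = 0.7252427613169121
cn(u+v) = (cn u·cn v − sn u·sn v·dn u·dn v)/D = -0.6763418253222037/0.9823507176897768 = -0.6884932368276543
dn(u+v) = (dn u·dn v − m·sn u·sn v·cn u·cn v)/D = 0.9756107543075983/0.9823507176897768 = 0.993138943901798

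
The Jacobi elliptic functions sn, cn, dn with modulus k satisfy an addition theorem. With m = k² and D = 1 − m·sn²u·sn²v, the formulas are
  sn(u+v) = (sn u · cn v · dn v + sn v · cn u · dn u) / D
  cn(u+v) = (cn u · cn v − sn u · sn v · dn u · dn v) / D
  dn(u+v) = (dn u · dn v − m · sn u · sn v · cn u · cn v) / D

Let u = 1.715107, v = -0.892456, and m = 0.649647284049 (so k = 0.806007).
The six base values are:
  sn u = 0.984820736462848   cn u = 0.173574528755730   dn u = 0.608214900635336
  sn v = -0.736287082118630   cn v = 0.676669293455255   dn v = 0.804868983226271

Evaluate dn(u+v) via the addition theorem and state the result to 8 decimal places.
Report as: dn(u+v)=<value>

m = k² = 0.649647284049
D = 1 − m·sn²u·sn²v = 0.6584247787699353
dn(u+v) = (dn u·dn v − m·sn u·sn v·cn u·cn v)/D = 0.5448612430575109/0.6584247787699353 = 0.8275223846760703

dn(u+v)=0.82752238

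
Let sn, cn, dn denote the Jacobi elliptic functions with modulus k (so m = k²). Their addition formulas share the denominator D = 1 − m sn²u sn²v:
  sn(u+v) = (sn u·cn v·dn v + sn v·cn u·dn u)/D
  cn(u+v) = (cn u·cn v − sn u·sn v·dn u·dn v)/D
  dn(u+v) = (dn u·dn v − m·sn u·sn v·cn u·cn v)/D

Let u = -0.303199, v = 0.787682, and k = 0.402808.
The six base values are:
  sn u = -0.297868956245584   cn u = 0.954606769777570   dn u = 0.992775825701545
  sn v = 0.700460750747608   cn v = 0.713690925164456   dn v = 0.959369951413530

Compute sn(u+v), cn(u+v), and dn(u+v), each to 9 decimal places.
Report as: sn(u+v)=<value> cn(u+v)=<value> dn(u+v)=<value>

m = k² = 0.162254284864
D = 1 − m·sn²u·sn²v = 0.9929365923335263
sn(u+v) = (sn u·cn v·dn v + sn v·cn u·dn u)/D = 0.459885048813109/0.9929365923335263 = 0.4631565120712502
cn(u+v) = (cn u·cn v − sn u·sn v·dn u·dn v)/D = 0.8800163738664638/0.9929365923335263 = 0.8862765061345098
dn(u+v) = (dn u·dn v − m·sn u·sn v·cn u·cn v)/D = 0.9755035760008852/0.9929365923335263 = 0.9824429712156429

sn(u+v)=0.463156512 cn(u+v)=0.886276506 dn(u+v)=0.982442971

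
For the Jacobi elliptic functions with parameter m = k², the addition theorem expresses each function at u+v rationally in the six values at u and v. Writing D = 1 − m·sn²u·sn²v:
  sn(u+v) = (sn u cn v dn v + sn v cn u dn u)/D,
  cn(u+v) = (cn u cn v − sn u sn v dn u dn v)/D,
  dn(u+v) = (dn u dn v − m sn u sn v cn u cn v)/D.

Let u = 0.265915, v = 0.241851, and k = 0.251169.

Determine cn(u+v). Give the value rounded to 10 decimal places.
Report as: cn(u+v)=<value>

sn u = 0.262604179549475, cn u = 0.9649036453880497, dn u = 0.9978223982190313
sn v = 0.239357457192426, cn v = 0.9709315154460565, dn v = 0.9981912066422389
m = k² = 0.063085866561
D = 1 − m·sn²u·sn²v = 0.9997507533867405
cn(u+v) = (cn u·cn v − sn u·sn v·dn u·dn v)/D = 0.8742494123545633/0.9997507533867405 = 0.8744673703850377

cn(u+v)=0.8744673704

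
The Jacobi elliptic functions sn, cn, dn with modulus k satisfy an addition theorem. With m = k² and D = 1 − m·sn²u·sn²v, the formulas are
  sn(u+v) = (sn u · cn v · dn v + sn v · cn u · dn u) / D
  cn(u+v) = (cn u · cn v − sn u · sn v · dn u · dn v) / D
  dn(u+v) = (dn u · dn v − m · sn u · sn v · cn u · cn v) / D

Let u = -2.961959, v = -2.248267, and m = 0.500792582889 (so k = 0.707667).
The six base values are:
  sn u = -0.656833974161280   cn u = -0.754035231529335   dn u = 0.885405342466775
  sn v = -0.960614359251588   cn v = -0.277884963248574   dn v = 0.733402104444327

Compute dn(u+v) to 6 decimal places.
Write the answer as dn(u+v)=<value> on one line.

dn(u+v)=0.728366

m = k² = 0.500792582889
D = 1 − m·sn²u·sn²v = 0.8006265827238707
dn(u+v) = (dn u·dn v − m·sn u·sn v·cn u·cn v)/D = 0.5831488018872428/0.8006265827238707 = 0.7283655257901496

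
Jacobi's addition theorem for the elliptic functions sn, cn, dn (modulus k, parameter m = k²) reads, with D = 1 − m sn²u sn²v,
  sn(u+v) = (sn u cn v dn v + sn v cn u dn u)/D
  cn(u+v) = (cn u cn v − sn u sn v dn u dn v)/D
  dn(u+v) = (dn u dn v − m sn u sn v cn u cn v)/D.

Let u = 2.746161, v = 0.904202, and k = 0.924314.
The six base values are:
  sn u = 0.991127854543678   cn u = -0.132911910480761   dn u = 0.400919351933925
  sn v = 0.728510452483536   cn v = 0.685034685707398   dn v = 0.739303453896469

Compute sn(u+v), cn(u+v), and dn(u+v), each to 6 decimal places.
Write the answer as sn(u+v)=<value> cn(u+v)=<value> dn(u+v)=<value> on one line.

m = k² = 0.854356370596
D = 1 − m·sn²u·sn²v = 0.5545797061654188
sn(u+v) = (sn u·cn v·dn v + sn v·cn u·dn u)/D = 0.4631351191768386/0.5545797061654188 = 0.8351101095623137
cn(u+v) = (cn u·cn v − sn u·sn v·dn u·dn v)/D = -0.3050647666899239/0.5545797061654188 = -0.5500828164075118
dn(u+v) = (dn u·dn v − m·sn u·sn v·cn u·cn v)/D = 0.3525680313206841/0.5545797061654188 = 0.6357391505694962

sn(u+v)=0.835110 cn(u+v)=-0.550083 dn(u+v)=0.635739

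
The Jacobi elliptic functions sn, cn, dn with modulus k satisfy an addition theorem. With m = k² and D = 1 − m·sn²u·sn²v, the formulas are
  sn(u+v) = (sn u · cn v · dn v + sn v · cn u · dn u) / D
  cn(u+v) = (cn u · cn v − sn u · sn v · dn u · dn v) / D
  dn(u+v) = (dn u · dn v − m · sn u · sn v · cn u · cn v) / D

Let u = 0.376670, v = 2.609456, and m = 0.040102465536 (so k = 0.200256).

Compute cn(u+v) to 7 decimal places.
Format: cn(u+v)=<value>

sn u = 0.3675031711545908, cn u = 0.9300222681158336, dn u = 0.997288232116362
sn v = 0.5339262393130423, cn v = -0.845531058550206, dn v = 0.9942674188807796
m = k² = 0.040102465536
D = 1 − m·sn²u·sn²v = 0.9984559698200949
cn(u+v) = (cn u·cn v − sn u·sn v·dn u·dn v)/D = -0.9809284025968382/0.9984559698200949 = -0.9824453278331194

cn(u+v)=-0.9824453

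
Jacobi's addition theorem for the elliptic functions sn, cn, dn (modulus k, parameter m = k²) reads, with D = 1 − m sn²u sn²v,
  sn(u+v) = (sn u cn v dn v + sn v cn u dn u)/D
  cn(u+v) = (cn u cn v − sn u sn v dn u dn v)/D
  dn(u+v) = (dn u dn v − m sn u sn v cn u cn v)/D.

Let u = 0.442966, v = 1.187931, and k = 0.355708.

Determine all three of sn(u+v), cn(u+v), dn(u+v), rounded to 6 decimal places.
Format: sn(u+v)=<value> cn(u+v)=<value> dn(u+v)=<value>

sn u = 0.4270298327907504, cn u = 0.904237536218611, dn u = 0.9883961855154588
sn v = 0.9173296303194475, cn v = 0.3981285588073101, dn v = 0.9452657503773907
m = k² = 0.126528181264
D = 1 − m·sn²u·sn²v = 0.9805842334423313
sn(u+v) = (sn u·cn v·dn v + sn v·cn u·dn u)/D = 0.980565958103696/0.9805842334423313 = 0.9999813628059559
cn(u+v) = (cn u·cn v − sn u·sn v·dn u·dn v)/D = -0.005986708934396366/0.9805842334423313 = -0.00610524698462679
dn(u+v) = (dn u·dn v − m·sn u·sn v·cn u·cn v)/D = 0.9164536966746297/0.9805842334423313 = 0.9345996656069291

sn(u+v)=0.999981 cn(u+v)=-0.006105 dn(u+v)=0.934600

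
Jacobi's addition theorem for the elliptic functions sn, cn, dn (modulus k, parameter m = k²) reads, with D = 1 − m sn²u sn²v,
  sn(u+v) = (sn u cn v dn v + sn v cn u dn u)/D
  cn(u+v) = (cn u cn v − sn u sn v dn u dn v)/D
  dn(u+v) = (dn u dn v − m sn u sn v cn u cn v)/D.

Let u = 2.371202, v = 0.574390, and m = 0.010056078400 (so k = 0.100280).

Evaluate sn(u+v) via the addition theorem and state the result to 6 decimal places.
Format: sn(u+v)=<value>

sn u = 0.7015953735229248, cn u = -0.7125755622046181, dn u = 0.9975219473813036
sn v = 0.5430731965991434, cn v = 0.8396853596053632, dn v = 0.9985159868089931
m = k² = 0.0100560784
D = 1 − m·sn²u·sn²v = 0.9985401144126618
sn(u+v) = (sn u·cn v·dn v + sn v·cn u·dn u)/D = 0.2022233727308672/0.9985401144126618 = 0.2025190273400427

sn(u+v)=0.202519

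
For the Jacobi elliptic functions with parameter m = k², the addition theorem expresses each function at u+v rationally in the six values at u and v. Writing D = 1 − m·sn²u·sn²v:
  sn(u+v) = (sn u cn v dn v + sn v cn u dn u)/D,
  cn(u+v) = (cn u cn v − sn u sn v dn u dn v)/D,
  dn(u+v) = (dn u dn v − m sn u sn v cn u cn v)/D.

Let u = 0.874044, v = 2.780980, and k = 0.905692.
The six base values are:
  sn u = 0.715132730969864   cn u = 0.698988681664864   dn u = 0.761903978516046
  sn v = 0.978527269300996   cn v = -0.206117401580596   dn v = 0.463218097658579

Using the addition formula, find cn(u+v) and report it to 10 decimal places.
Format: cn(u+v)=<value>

m = k² = 0.820277998864
D = 1 − m·sn²u·sn²v = 0.5983199701286954
cn(u+v) = (cn u·cn v − sn u·sn v·dn u·dn v)/D = -0.3910443830803883/0.5983199701286954 = -0.6535706688785212

cn(u+v)=-0.6535706689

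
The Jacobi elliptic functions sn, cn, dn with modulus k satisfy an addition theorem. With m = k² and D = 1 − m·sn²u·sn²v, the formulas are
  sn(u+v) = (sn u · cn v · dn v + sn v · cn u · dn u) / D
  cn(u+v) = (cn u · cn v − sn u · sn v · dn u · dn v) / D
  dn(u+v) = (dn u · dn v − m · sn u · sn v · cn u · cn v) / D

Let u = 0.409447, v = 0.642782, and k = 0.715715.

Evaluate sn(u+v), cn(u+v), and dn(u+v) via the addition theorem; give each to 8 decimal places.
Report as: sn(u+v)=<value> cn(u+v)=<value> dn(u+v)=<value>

sn u = 0.3929164722642431, cn u = 0.9195741654828186, dn u = 0.9596444349736891
sn v = 0.5827093174912291, cn v = 0.8126806576441364, dn v = 0.9088818012257378
m = k² = 0.512247961225
D = 1 − m·sn²u·sn²v = 0.9731475055282488
sn(u+v) = (sn u·cn v·dn v + sn v·cn u·dn u)/D = 0.8044402826468148/0.9731475055282488 = 0.8266375632439652
cn(u+v) = (cn u·cn v − sn u·sn v·dn u·dn v)/D = 0.547623866509638/0.9731475055282488 = 0.5627346968457511
dn(u+v) = (dn u·dn v − m·sn u·sn v·cn u·cn v)/D = 0.7845559455015052/0.9731475055282488 = 0.8062045486882573

sn(u+v)=0.82663756 cn(u+v)=0.56273470 dn(u+v)=0.80620455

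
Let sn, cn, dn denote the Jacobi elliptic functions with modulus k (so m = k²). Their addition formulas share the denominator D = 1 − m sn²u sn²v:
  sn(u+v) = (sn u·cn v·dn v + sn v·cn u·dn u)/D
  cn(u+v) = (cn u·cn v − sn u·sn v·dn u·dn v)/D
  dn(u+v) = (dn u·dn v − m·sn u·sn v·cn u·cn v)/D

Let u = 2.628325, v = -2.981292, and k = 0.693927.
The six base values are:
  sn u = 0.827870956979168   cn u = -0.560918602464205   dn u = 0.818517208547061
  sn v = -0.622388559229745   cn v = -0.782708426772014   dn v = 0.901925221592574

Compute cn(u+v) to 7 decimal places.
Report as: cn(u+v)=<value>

cn(u+v)=0.9395324

m = k² = 0.481534681329
D = 1 − m·sn²u·sn²v = 0.8721572607773542
cn(u+v) = (cn u·cn v − sn u·sn v·dn u·dn v)/D = 0.8194200262288633/0.8721572607773542 = 0.9395324250336618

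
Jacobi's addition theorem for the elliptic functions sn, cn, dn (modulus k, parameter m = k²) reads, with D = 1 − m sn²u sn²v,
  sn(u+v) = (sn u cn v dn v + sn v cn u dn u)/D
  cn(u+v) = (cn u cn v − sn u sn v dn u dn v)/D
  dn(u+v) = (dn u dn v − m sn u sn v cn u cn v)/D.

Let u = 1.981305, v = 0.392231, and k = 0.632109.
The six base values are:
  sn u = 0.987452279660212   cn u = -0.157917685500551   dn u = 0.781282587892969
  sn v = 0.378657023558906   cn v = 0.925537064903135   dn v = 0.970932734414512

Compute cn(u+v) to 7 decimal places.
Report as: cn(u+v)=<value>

m = k² = 0.399561787881
D = 1 − m·sn²u·sn²v = 0.9441390631680507
cn(u+v) = (cn u·cn v − sn u·sn v·dn u·dn v)/D = -0.4297934108508006/0.9441390631680507 = -0.4552225700826661

cn(u+v)=-0.4552226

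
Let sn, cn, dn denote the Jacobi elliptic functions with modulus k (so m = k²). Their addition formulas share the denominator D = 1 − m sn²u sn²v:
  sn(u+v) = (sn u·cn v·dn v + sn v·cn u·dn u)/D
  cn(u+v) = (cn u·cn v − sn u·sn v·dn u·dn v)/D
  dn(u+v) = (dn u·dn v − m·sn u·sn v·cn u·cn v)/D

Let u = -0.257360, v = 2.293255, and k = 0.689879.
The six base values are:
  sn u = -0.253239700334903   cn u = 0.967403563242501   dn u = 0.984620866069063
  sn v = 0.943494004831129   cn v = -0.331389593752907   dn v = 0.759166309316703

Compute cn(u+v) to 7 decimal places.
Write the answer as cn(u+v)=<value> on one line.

m = k² = 0.475933034641
D = 1 − m·sn²u·sn²v = 0.972830119891201
cn(u+v) = (cn u·cn v − sn u·sn v·dn u·dn v)/D = -0.1419893478839483/0.972830119891201 = -0.1459549257169669

cn(u+v)=-0.1459549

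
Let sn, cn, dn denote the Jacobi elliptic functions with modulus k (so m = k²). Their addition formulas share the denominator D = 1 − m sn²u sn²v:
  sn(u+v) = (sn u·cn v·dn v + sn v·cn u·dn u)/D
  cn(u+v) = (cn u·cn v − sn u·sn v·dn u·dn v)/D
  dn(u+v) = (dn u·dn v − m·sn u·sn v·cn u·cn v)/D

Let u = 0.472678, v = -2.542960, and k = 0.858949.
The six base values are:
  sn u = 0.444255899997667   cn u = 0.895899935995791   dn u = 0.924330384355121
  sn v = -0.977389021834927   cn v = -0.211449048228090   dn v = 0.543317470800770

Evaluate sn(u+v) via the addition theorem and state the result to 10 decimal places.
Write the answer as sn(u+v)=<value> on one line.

m = k² = 0.737793384601
D = 1 − m·sn²u·sn²v = 0.8608971338272677
sn(u+v) = (sn u·cn v·dn v + sn v·cn u·dn u)/D = -0.8604210888262447/0.8608971338272677 = -0.9994470361413486

sn(u+v)=-0.9994470361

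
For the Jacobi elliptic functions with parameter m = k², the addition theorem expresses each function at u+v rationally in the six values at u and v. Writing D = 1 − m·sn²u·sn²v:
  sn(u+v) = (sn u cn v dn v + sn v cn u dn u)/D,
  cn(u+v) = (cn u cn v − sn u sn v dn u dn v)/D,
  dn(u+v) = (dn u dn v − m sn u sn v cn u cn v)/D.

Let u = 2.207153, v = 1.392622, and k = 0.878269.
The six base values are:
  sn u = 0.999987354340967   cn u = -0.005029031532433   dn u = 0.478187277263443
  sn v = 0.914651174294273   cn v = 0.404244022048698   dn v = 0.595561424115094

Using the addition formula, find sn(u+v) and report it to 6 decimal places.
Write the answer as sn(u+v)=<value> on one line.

sn(u+v)=0.672520

m = k² = 0.771356436361
D = 1 − m·sn²u·sn²v = 0.3547097304450269
sn(u+v) = (sn u·cn v·dn v + sn v·cn u·dn u)/D = 0.2385495305648154/0.3547097304450269 = 0.6725204021483307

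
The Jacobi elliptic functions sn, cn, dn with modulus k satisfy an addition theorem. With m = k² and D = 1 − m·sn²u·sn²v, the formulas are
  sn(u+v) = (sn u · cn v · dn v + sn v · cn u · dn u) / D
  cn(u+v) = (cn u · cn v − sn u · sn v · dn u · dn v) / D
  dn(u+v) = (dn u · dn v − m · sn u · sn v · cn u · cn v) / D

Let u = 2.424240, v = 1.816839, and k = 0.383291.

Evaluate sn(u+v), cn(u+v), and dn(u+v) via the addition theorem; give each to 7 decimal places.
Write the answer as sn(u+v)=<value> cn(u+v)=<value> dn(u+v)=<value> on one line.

sn u = 0.7383800275654425, cn u = -0.6743848566600946, dn u = 0.9591156544211373
sn v = 0.9857208895543564, cn v = -0.1683874339022019, dn v = 0.9258799058596357
m = k² = 0.146911990681
D = 1 − m·sn²u·sn²v = 0.922173939734831
sn(u+v) = (sn u·cn v·dn v + sn v·cn u·dn u)/D = -0.7526954341913603/0.922173939734831 = -0.8162185047300255
cn(u+v) = (cn u·cn v − sn u·sn v·dn u·dn v)/D = -0.5327798405284674/0.922173939734831 = -0.577743327556694
dn(u+v) = (dn u·dn v − m·sn u·sn v·cn u·cn v)/D = 0.8758833972592972/0.922173939734831 = 0.9498028078207844

sn(u+v)=-0.8162185 cn(u+v)=-0.5777433 dn(u+v)=0.9498028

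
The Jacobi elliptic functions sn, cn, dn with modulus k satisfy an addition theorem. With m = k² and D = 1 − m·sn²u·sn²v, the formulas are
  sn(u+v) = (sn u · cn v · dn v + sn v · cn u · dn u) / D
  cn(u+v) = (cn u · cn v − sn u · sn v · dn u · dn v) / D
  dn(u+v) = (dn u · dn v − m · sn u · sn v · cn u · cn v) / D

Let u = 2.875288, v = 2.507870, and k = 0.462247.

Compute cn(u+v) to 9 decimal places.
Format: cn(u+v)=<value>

cn(u+v)=0.335116873

sn u = 0.4391088580402432, cn u = -0.8984338655630661, dn u = 0.9791835568598556
sn v = 0.7228346069061001, cn v = -0.6910210785923276, dn v = 0.9425276620446445
m = k² = 0.213672289009
D = 1 − m·sn²u·sn²v = 0.9784736462631044
cn(u+v) = (cn u·cn v − sn u·sn v·dn u·dn v)/D = 0.3279030287773008/0.9784736462631044 = 0.3351168731315325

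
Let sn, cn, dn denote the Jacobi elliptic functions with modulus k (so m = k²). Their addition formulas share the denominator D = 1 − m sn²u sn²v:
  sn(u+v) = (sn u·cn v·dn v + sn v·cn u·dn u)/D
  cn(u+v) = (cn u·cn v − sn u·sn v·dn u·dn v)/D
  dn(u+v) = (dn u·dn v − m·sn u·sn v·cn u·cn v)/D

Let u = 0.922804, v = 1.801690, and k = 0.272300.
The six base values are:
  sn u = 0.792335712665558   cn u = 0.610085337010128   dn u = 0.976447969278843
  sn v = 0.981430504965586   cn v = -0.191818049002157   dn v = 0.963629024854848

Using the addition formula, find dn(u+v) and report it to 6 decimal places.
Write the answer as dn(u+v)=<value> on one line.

dn(u+v)=0.992167

m = k² = 0.07414729
D = 1 − m·sn²u·sn²v = 0.9551633816122249
dn(u+v) = (dn u·dn v − m·sn u·sn v·cn u·cn v)/D = 0.9476811235655379/0.9551633816122249 = 0.992166514974582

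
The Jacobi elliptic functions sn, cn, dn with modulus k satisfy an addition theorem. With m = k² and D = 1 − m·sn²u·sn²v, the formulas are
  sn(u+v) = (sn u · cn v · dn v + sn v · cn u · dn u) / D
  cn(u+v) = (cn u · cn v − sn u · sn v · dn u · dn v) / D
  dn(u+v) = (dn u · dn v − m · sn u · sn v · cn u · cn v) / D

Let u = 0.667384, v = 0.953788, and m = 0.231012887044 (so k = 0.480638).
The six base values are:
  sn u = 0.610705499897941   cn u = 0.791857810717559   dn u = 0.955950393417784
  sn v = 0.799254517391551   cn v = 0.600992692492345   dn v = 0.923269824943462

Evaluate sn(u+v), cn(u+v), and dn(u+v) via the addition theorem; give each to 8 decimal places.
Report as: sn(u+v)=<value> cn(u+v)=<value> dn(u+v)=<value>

m = k² = 0.231012887044
D = 1 − m·sn²u·sn²v = 0.9449610589833101
sn(u+v) = (sn u·cn v·dn v + sn v·cn u·dn u)/D = 0.9438844171613706/0.9449610589833101 = 0.9988606495350211
cn(u+v) = (cn u·cn v − sn u·sn v·dn u·dn v)/D = 0.04509556557798863/0.9449610589833101 = 0.04772214172138188
dn(u+v) = (dn u·dn v − m·sn u·sn v·cn u·cn v)/D = 0.8289378212654353/0.9449610589833101 = 0.8772190275833112

sn(u+v)=0.99886065 cn(u+v)=0.04772214 dn(u+v)=0.87721903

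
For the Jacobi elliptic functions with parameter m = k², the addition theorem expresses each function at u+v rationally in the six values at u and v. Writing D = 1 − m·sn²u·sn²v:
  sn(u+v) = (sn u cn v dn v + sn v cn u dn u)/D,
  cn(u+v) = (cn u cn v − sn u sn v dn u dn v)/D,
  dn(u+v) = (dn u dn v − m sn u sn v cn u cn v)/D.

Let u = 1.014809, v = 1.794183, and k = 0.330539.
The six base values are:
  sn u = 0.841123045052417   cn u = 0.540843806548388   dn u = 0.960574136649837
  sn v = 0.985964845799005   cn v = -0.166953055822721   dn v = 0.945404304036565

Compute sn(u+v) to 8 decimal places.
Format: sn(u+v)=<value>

m = k² = 0.109256030521
D = 1 − m·sn²u·sn²v = 0.9248572053792368
sn(u+v) = (sn u·cn v·dn v + sn v·cn u·dn u)/D = 0.3794677263126593/0.9248572053792368 = 0.4102987186622597

sn(u+v)=0.41029872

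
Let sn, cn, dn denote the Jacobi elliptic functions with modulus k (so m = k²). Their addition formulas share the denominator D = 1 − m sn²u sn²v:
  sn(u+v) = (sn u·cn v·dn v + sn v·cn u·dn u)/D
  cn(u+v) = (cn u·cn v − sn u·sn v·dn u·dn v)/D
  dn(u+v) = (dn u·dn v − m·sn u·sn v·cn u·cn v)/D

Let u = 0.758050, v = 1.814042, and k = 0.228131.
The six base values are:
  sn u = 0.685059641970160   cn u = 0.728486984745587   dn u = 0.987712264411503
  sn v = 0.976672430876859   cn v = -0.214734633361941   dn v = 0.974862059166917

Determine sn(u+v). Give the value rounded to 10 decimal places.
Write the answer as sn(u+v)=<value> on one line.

sn(u+v)=0.5726849819

m = k² = 0.052043753161
D = 1 − m·sn²u·sn²v = 0.9767017536826689
sn(u+v) = (sn u·cn v·dn v + sn v·cn u·dn u)/D = 0.5593424261563185/0.9767017536826689 = 0.5726849819275018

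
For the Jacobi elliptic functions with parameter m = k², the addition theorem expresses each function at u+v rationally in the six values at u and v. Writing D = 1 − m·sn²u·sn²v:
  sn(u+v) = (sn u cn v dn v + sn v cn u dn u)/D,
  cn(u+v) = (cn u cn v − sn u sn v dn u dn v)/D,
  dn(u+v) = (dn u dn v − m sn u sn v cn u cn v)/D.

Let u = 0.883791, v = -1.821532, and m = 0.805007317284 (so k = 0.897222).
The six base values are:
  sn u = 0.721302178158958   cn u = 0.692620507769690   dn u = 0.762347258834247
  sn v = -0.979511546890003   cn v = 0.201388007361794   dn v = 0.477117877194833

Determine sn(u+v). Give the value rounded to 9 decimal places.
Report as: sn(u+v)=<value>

m = k² = 0.805007317284
D = 1 − m·sn²u·sn²v = 0.5981597500198128
sn(u+v) = (sn u·cn v·dn v + sn v·cn u·dn u)/D = -0.4478921766647588/0.5981597500198128 = -0.7487835426070098

sn(u+v)=-0.748783543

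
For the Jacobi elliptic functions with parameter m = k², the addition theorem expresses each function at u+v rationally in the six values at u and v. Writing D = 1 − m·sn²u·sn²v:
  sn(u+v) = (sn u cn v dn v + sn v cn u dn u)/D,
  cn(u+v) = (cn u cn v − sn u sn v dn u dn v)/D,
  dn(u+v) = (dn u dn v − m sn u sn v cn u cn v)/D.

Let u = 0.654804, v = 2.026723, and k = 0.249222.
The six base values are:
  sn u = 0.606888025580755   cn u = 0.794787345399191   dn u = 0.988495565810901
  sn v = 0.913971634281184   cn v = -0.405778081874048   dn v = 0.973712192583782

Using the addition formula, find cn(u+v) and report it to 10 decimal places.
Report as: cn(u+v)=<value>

cn(u+v)=-0.8730751938

m = k² = 0.062111605284
D = 1 − m·sn²u·sn²v = 0.9808902359156761
cn(u+v) = (cn u·cn v − sn u·sn v·dn u·dn v)/D = -0.8563909328168769/0.9808902359156761 = -0.8730751937982366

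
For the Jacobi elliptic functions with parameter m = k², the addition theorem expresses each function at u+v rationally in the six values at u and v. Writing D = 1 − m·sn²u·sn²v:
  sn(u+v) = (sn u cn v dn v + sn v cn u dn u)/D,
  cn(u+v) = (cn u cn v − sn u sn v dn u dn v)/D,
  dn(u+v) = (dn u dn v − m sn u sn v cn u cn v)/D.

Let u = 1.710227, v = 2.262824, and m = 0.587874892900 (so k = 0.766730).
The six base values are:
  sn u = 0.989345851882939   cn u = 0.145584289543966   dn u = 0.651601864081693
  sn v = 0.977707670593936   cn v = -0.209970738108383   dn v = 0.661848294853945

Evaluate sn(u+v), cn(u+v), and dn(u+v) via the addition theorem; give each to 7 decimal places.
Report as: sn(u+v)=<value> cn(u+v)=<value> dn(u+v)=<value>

sn(u+v)=-0.0994322 cn(u+v)=-0.9950443 dn(u+v)=0.9970897

m = k² = 0.5878748929
D = 1 − m·sn²u·sn²v = 0.4499537198931198
sn(u+v) = (sn u·cn v·dn v + sn v·cn u·dn u)/D = -0.04473990374672812/0.4499537198931198 = -0.0994322344025858
cn(u+v) = (cn u·cn v − sn u·sn v·dn u·dn v)/D = -0.447723900477057/0.4499537198931198 = -0.9950443360784027
dn(u+v) = (dn u·dn v − m·sn u·sn v·cn u·cn v)/D = 0.4486442075664128/0.4499537198931198 = 0.9970896732956935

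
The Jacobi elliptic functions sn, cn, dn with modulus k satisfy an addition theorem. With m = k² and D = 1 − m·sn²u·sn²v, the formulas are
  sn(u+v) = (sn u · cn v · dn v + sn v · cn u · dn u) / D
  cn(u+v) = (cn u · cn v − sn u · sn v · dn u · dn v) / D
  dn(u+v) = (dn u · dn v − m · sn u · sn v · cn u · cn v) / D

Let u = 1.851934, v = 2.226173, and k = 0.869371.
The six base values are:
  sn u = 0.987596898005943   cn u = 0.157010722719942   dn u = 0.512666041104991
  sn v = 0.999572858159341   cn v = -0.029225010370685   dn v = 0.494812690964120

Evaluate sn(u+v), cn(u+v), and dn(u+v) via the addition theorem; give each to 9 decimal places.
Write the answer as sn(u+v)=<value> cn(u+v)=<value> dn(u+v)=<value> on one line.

m = k² = 0.755805935641
D = 1 − m·sn²u·sn²v = 0.2634560905220747
sn(u+v) = (sn u·cn v·dn v + sn v·cn u·dn u)/D = 0.06617813731189275/0.2634560905220747 = 0.2511922847589198
cn(u+v) = (cn u·cn v − sn u·sn v·dn u·dn v)/D = -0.2550089523430578/0.2634560905220747 = -0.9679372066810913
dn(u+v) = (dn u·dn v − m·sn u·sn v·cn u·cn v)/D = 0.2570973062446067/0.2634560905220747 = 0.9758639693435545

sn(u+v)=0.251192285 cn(u+v)=-0.967937207 dn(u+v)=0.975863969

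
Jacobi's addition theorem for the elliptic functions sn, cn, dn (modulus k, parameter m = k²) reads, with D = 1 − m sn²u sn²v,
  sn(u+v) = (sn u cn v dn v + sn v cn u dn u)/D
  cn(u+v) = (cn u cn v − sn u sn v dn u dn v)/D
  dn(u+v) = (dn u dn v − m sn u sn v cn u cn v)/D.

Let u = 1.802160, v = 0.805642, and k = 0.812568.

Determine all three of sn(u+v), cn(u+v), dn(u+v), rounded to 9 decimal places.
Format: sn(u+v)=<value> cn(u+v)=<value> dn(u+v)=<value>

sn(u+v)=0.937625029 cn(u+v)=-0.347648249 dn(u+v)=0.647713383

sn u = 0.9918188609866682, cn u = 0.1276532294582014, dn u = 0.5920240884029053
sn v = 0.685780645793215, cn v = 0.7278082892186933, dn v = 0.8303491942993523
m = k² = 0.660266754624
D = 1 − m·sn²u·sn²v = 0.6945398191333402
sn(u+v) = (sn u·cn v·dn v + sn v·cn u·dn u)/D = 0.6512179180121363/0.6945398191333402 = 0.937625028936049
cn(u+v) = (cn u·cn v − sn u·sn v·dn u·dn v)/D = -0.2414555520623027/0.6945398191333402 = -0.3476482491149255
dn(u+v) = (dn u·dn v − m·sn u·sn v·cn u·cn v)/D = 0.4498627358852574/0.6945398191333402 = 0.6477133830089175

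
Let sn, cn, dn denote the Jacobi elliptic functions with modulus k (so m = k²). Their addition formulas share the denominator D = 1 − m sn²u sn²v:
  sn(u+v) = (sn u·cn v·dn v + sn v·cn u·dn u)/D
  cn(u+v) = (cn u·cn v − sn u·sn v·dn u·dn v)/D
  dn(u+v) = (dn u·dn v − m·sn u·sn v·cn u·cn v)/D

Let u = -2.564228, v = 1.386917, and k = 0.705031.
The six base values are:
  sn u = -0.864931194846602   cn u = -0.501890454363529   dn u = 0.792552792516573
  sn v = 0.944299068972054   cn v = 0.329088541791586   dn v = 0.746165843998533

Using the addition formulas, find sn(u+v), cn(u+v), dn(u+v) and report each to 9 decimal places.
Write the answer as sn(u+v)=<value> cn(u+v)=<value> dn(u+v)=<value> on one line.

m = k² = 0.497068710961
D = 1 − m·sn²u·sn²v = 0.6684121025474587
sn(u+v) = (sn u·cn v·dn v + sn v·cn u·dn u)/D = -0.5880061201890344/0.6684121025474587 = -0.8797059747243052
cn(u+v) = (cn u·cn v − sn u·sn v·dn u·dn v)/D = 0.3178420070603527/0.6684121025474587 = 0.4755180312399942
dn(u+v) = (dn u·dn v − m·sn u·sn v·cn u·cn v)/D = 0.524321119960978/0.6684121025474587 = 0.7844279269670316

sn(u+v)=-0.879705975 cn(u+v)=0.475518031 dn(u+v)=0.784427927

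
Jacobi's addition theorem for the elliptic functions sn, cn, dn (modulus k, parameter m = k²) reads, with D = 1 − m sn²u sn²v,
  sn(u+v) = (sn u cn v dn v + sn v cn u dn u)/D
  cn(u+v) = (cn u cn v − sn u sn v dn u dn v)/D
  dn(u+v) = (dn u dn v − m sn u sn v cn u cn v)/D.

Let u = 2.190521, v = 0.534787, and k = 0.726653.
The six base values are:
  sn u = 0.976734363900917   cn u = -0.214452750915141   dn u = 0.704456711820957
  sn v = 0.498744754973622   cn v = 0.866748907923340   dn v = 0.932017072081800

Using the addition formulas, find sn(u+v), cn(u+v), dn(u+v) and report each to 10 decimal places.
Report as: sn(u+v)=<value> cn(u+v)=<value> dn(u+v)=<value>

m = k² = 0.528024582409
D = 1 − m·sn²u·sn²v = 0.874696339053237
sn(u+v) = (sn u·cn v·dn v + sn v·cn u·dn u)/D = 0.7136835153981925/0.874696339053237 = 0.8159214615790856
cn(u+v) = (cn u·cn v − sn u·sn v·dn u·dn v)/D = -0.5057168431069042/0.874696339053237 = -0.5781627526351458
dn(u+v) = (dn u·dn v − m·sn u·sn v·cn u·cn v)/D = 0.704377347795112/0.874696339053237 = 0.8052821491827934

sn(u+v)=0.8159214616 cn(u+v)=-0.5781627526 dn(u+v)=0.8052821492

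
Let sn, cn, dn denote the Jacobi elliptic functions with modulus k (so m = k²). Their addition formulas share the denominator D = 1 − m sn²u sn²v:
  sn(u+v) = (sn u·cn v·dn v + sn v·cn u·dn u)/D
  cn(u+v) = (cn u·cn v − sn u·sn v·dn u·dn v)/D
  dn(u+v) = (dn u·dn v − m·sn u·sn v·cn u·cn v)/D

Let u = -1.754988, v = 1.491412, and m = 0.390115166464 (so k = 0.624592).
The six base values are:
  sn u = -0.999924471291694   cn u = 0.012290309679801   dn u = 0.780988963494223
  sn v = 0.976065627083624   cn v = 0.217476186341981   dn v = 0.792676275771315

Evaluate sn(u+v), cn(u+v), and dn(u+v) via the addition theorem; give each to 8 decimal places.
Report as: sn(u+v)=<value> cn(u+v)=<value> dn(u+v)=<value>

sn(u+v)=-0.25940238 cn(u+v)=0.96576933 dn(u+v)=0.98678737

m = k² = 0.390115166464
D = 1 − m·sn²u·sn²v = 0.6283918187027937
sn(u+v) = (sn u·cn v·dn v + sn v·cn u·dn u)/D = -0.1630063333629211/0.6283918187027937 = -0.2594023800300575
cn(u+v) = (cn u·cn v − sn u·sn v·dn u·dn v)/D = 0.606881547829707/0.6283918187027937 = 0.9657693333476382
dn(u+v) = (dn u·dn v − m·sn u·sn v·cn u·cn v)/D = 0.6200891084978282/0.6283918187027937 = 0.9867873674388298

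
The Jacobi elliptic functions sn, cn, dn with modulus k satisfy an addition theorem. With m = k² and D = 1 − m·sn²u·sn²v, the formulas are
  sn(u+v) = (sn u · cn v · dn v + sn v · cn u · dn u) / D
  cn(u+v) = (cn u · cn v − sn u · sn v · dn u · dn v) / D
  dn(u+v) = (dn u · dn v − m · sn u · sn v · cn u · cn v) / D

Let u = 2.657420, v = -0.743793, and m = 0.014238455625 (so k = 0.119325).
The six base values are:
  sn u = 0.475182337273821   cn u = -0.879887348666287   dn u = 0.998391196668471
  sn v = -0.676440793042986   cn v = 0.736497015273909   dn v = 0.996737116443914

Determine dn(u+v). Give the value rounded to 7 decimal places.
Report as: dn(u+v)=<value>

m = k² = 0.014238455625
D = 1 − m·sn²u·sn²v = 0.9985288971228819
dn(u+v) = (dn u·dn v − m·sn u·sn v·cn u·cn v)/D = 0.9921676998338941/0.9985288971228819 = 0.9936294309485518

dn(u+v)=0.9936294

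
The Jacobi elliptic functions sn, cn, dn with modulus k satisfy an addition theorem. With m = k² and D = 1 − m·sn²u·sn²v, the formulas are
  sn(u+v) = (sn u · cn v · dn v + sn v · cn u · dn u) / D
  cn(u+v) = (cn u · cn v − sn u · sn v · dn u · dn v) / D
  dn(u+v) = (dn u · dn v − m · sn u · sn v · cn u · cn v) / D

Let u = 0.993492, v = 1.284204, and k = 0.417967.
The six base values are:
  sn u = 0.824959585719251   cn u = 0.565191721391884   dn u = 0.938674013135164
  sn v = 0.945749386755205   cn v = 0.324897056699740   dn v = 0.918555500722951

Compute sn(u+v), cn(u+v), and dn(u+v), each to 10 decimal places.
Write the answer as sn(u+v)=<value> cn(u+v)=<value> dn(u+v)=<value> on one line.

m = k² = 0.174696413089
D = 1 − m·sn²u·sn²v = 0.8936588209454263
sn(u+v) = (sn u·cn v·dn v + sn v·cn u·dn u)/D = 0.747946782348176/0.8936588209454263 = 0.8369489169892627
cn(u+v) = (cn u·cn v − sn u·sn v·dn u·dn v)/D = -0.4890825073835495/0.8936588209454263 = -0.5472810158871768
dn(u+v) = (dn u·dn v − m·sn u·sn v·cn u·cn v)/D = 0.8371957083391309/0.8936588209454263 = 0.936818043661717

sn(u+v)=0.8369489170 cn(u+v)=-0.5472810159 dn(u+v)=0.9368180437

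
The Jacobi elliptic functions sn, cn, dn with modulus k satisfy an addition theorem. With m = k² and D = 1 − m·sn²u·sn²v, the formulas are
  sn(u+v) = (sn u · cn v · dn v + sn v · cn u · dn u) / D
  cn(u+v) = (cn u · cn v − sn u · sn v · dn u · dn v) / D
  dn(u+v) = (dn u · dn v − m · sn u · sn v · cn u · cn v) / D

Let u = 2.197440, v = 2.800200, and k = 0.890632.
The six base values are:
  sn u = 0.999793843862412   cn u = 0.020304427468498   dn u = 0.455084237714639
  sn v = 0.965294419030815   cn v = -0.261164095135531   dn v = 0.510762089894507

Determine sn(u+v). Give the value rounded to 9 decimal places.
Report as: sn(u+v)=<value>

sn(u+v)=-0.476469977

m = k² = 0.793225359424
D = 1 − m·sn²u·sn²v = 0.2611826301699962
sn(u+v) = (sn u·cn v·dn v + sn v·cn u·dn u)/D = -0.1244456817856862/0.2611826301699962 = -0.4764699769838758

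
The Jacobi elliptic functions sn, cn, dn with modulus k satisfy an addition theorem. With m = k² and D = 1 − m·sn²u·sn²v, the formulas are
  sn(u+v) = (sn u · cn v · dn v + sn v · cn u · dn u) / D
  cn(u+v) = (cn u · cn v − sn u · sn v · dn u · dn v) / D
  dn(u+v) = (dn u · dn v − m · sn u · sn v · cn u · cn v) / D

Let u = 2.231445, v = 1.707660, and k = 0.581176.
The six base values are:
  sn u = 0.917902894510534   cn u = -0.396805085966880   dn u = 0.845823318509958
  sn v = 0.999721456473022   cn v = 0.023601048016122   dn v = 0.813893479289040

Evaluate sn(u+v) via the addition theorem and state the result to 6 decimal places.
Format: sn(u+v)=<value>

sn(u+v)=-0.444260

m = k² = 0.337765542976
D = 1 − m·sn²u·sn²v = 0.7155756015124983
sn(u+v) = (sn u·cn v·dn v + sn v·cn u·dn u)/D = -0.3179017506815545/0.7155756015124983 = -0.4442601871970086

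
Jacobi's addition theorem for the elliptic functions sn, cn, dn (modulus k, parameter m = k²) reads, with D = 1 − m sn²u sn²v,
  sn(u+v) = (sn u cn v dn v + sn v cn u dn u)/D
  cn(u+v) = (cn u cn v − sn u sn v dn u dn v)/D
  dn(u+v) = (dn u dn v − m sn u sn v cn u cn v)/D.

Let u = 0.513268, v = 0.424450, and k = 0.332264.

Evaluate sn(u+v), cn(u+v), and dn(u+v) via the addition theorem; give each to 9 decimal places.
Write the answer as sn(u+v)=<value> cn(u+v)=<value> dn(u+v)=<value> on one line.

sn(u+v)=0.798634440 cn(u+v)=0.601816443 dn(u+v)=0.964150098

sn u = 0.4889717259830772, cn u = 0.872299633835261, dn u = 0.9867138622463695
sn v = 0.4105835766576213, cn v = 0.9118229688810406, dn v = 0.990650795843106
m = k² = 0.110399365696
D = 1 − m·sn²u·sn²v = 0.9955502335190104
sn(u+v) = (sn u·cn v·dn v + sn v·cn u·dn u)/D = 0.7950807034297125/0.9955502335190104 = 0.7986344401922438
cn(u+v) = (cn u·cn v − sn u·sn v·dn u·dn v)/D = 0.5991385002597227/0.9955502335190104 = 0.6018164428950253
dn(u+v) = (dn u·dn v − m·sn u·sn v·cn u·cn v)/D = 0.959859855062634/0.9955502335190104 = 0.9641500978506929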